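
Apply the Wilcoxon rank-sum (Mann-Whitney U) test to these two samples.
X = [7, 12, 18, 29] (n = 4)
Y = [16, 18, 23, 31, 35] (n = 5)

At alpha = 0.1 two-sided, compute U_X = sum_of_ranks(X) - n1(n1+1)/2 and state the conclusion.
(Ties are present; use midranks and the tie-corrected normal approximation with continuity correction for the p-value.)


Step 1: Combine and sort all 9 observations; assign midranks.
sorted (value, group): (7,X), (12,X), (16,Y), (18,X), (18,Y), (23,Y), (29,X), (31,Y), (35,Y)
ranks: 7->1, 12->2, 16->3, 18->4.5, 18->4.5, 23->6, 29->7, 31->8, 35->9
Step 2: Rank sum for X: R1 = 1 + 2 + 4.5 + 7 = 14.5.
Step 3: U_X = R1 - n1(n1+1)/2 = 14.5 - 4*5/2 = 14.5 - 10 = 4.5.
       U_Y = n1*n2 - U_X = 20 - 4.5 = 15.5.
Step 4: Ties are present, so use the tie-corrected normal approximation (with continuity correction) for the p-value.
Step 5: p-value = 0.218742; compare to alpha = 0.1. fail to reject H0.

U_X = 4.5, p = 0.218742, fail to reject H0 at alpha = 0.1.


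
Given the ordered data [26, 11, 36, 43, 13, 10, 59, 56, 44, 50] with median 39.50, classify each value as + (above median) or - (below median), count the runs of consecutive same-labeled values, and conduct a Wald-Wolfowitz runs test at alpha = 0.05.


Step 1: Compute median = 39.50; label A = above, B = below.
Labels in order: BBBABBAAAA  (n_A = 5, n_B = 5)
Step 2: Count runs R = 4.
Step 3: Under H0 (random ordering), E[R] = 2*n_A*n_B/(n_A+n_B) + 1 = 2*5*5/10 + 1 = 6.0000.
        Var[R] = 2*n_A*n_B*(2*n_A*n_B - n_A - n_B) / ((n_A+n_B)^2 * (n_A+n_B-1)) = 2000/900 = 2.2222.
        SD[R] = 1.4907.
Step 4: Continuity-corrected z = (R + 0.5 - E[R]) / SD[R] = (4 + 0.5 - 6.0000) / 1.4907 = -1.0062.
Step 5: Two-sided p-value via normal approximation = 2*(1 - Phi(|z|)) = 0.314305.
Step 6: alpha = 0.05. fail to reject H0.

R = 4, z = -1.0062, p = 0.314305, fail to reject H0.


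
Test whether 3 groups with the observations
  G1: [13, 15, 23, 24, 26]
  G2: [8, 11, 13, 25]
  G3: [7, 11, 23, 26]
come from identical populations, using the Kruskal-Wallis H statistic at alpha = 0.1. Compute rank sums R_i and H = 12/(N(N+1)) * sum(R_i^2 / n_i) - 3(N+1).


Step 1: Combine all N = 13 observations and assign midranks.
sorted (value, group, rank): (7,G3,1), (8,G2,2), (11,G2,3.5), (11,G3,3.5), (13,G1,5.5), (13,G2,5.5), (15,G1,7), (23,G1,8.5), (23,G3,8.5), (24,G1,10), (25,G2,11), (26,G1,12.5), (26,G3,12.5)
Step 2: Sum ranks within each group.
R_1 = 43.5 (n_1 = 5)
R_2 = 22 (n_2 = 4)
R_3 = 25.5 (n_3 = 4)
Step 3: H = 12/(N(N+1)) * sum(R_i^2/n_i) - 3(N+1)
     = 12/(13*14) * (43.5^2/5 + 22^2/4 + 25.5^2/4) - 3*14
     = 0.065934 * 662.013 - 42
     = 1.649176.
Step 4: Ties present; correction factor C = 1 - 24/(13^3 - 13) = 0.989011. Corrected H = 1.649176 / 0.989011 = 1.667500.
Step 5: Under H0, H ~ chi^2(2); p-value = 0.434417.
Step 6: alpha = 0.1. fail to reject H0.

H = 1.6675, df = 2, p = 0.434417, fail to reject H0.


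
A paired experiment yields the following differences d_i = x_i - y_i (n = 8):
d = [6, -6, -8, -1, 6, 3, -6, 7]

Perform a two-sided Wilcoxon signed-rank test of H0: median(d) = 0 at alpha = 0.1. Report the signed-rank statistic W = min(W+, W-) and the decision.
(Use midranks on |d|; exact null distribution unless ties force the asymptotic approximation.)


Step 1: Drop any zero differences (none here) and take |d_i|.
|d| = [6, 6, 8, 1, 6, 3, 6, 7]
Step 2: Midrank |d_i| (ties get averaged ranks).
ranks: |6|->4.5, |6|->4.5, |8|->8, |1|->1, |6|->4.5, |3|->2, |6|->4.5, |7|->7
Step 3: Attach original signs; sum ranks with positive sign and with negative sign.
W+ = 4.5 + 4.5 + 2 + 7 = 18
W- = 4.5 + 8 + 1 + 4.5 = 18
(Check: W+ + W- = 36 should equal n(n+1)/2 = 36.)
Step 4: Test statistic W = min(W+, W-) = 18.
Step 5: Ties in |d|, so use the tie-corrected normal approximation.
        E[W] = n(n+1)/4 = 8*9/4 = 18.
        Tie groups: |d|=6 (t=4); sum(t^3 - t) = 60.
        Var[W] = n(n+1)(2n+1)/24 - sum(t^3-t)/48 = 1224/24 - 60/48 = 49.75.
        z = (W - E[W]) / sqrt(Var[W]) = (18 - 18) / 7.0534 = 0.0000.
        Two-sided p = 2*Phi(z) = 1.000000.
Step 6: alpha = 0.1. fail to reject H0.

W+ = 18, W- = 18, W = min = 18, p = 1.000000, fail to reject H0.


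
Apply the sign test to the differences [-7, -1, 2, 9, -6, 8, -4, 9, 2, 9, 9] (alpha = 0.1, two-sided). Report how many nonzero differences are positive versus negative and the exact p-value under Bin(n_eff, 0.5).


Step 1: Discard zero differences. Original n = 11; n_eff = number of nonzero differences = 11.
Nonzero differences (with sign): -7, -1, +2, +9, -6, +8, -4, +9, +2, +9, +9
Step 2: Count signs: positive = 7, negative = 4.
Step 3: Under H0: P(positive) = 0.5, so the number of positives S ~ Bin(11, 0.5).
Step 4: Two-sided exact p-value = sum of Bin(11,0.5) probabilities at or below the observed probability = 0.548828.
Step 5: alpha = 0.1. fail to reject H0.

n_eff = 11, pos = 7, neg = 4, p = 0.548828, fail to reject H0.


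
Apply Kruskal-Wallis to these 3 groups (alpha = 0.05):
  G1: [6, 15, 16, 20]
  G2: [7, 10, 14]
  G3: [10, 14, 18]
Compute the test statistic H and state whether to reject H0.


Step 1: Combine all N = 10 observations and assign midranks.
sorted (value, group, rank): (6,G1,1), (7,G2,2), (10,G2,3.5), (10,G3,3.5), (14,G2,5.5), (14,G3,5.5), (15,G1,7), (16,G1,8), (18,G3,9), (20,G1,10)
Step 2: Sum ranks within each group.
R_1 = 26 (n_1 = 4)
R_2 = 11 (n_2 = 3)
R_3 = 18 (n_3 = 3)
Step 3: H = 12/(N(N+1)) * sum(R_i^2/n_i) - 3(N+1)
     = 12/(10*11) * (26^2/4 + 11^2/3 + 18^2/3) - 3*11
     = 0.109091 * 317.333 - 33
     = 1.618182.
Step 4: Ties present; correction factor C = 1 - 12/(10^3 - 10) = 0.987879. Corrected H = 1.618182 / 0.987879 = 1.638037.
Step 5: Under H0, H ~ chi^2(2); p-value = 0.440864.
Step 6: alpha = 0.05. fail to reject H0.

H = 1.6380, df = 2, p = 0.440864, fail to reject H0.


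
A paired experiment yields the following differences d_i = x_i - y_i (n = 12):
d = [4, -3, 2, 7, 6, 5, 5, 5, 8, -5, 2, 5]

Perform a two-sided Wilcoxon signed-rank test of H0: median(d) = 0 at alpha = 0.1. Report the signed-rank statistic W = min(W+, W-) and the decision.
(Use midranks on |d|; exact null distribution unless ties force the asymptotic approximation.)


Step 1: Drop any zero differences (none here) and take |d_i|.
|d| = [4, 3, 2, 7, 6, 5, 5, 5, 8, 5, 2, 5]
Step 2: Midrank |d_i| (ties get averaged ranks).
ranks: |4|->4, |3|->3, |2|->1.5, |7|->11, |6|->10, |5|->7, |5|->7, |5|->7, |8|->12, |5|->7, |2|->1.5, |5|->7
Step 3: Attach original signs; sum ranks with positive sign and with negative sign.
W+ = 4 + 1.5 + 11 + 10 + 7 + 7 + 7 + 12 + 1.5 + 7 = 68
W- = 3 + 7 = 10
(Check: W+ + W- = 78 should equal n(n+1)/2 = 78.)
Step 4: Test statistic W = min(W+, W-) = 10.
Step 5: Ties in |d|, so use the tie-corrected normal approximation.
        E[W] = n(n+1)/4 = 12*13/4 = 39.
        Tie groups: |d|=2 (t=2), |d|=5 (t=5); sum(t^3 - t) = 126.
        Var[W] = n(n+1)(2n+1)/24 - sum(t^3-t)/48 = 3900/24 - 126/48 = 159.875.
        z = (W - E[W]) / sqrt(Var[W]) = (10 - 39) / 12.6442 = -2.2935.
        Two-sided p = 2*Phi(z) = 0.021817.
Step 6: alpha = 0.1. reject H0.

W+ = 68, W- = 10, W = min = 10, p = 0.021817, reject H0.


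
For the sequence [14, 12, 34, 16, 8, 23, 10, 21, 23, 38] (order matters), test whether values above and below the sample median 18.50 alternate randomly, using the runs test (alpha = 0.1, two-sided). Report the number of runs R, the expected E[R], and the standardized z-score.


Step 1: Compute median = 18.50; label A = above, B = below.
Labels in order: BBABBABAAA  (n_A = 5, n_B = 5)
Step 2: Count runs R = 6.
Step 3: Under H0 (random ordering), E[R] = 2*n_A*n_B/(n_A+n_B) + 1 = 2*5*5/10 + 1 = 6.0000.
        Var[R] = 2*n_A*n_B*(2*n_A*n_B - n_A - n_B) / ((n_A+n_B)^2 * (n_A+n_B-1)) = 2000/900 = 2.2222.
        SD[R] = 1.4907.
Step 4: R = E[R], so z = 0 with no continuity correction.
Step 5: Two-sided p-value via normal approximation = 2*(1 - Phi(|z|)) = 1.000000.
Step 6: alpha = 0.1. fail to reject H0.

R = 6, z = 0.0000, p = 1.000000, fail to reject H0.


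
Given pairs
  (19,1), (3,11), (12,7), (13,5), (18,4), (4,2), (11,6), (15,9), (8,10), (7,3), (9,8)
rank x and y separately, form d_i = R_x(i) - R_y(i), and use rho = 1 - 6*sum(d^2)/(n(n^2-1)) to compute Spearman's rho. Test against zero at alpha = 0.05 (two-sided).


Step 1: Rank x and y separately (midranks; no ties here).
rank(x): 19->11, 3->1, 12->7, 13->8, 18->10, 4->2, 11->6, 15->9, 8->4, 7->3, 9->5
rank(y): 1->1, 11->11, 7->7, 5->5, 4->4, 2->2, 6->6, 9->9, 10->10, 3->3, 8->8
Step 2: d_i = R_x(i) - R_y(i); compute d_i^2.
  (11-1)^2=100, (1-11)^2=100, (7-7)^2=0, (8-5)^2=9, (10-4)^2=36, (2-2)^2=0, (6-6)^2=0, (9-9)^2=0, (4-10)^2=36, (3-3)^2=0, (5-8)^2=9
sum(d^2) = 290.
Step 3: rho = 1 - 6*290 / (11*(11^2 - 1)) = 1 - 1740/1320 = -0.318182.
Step 4: Under H0, t = rho * sqrt((n-2)/(1-rho^2)) = -1.0069 ~ t(9).
Step 5: Two-sided p-value from the t-distribution with 9 df = 0.340298.
Step 6: alpha = 0.05. fail to reject H0.

rho = -0.3182, p = 0.340298, fail to reject H0 at alpha = 0.05.


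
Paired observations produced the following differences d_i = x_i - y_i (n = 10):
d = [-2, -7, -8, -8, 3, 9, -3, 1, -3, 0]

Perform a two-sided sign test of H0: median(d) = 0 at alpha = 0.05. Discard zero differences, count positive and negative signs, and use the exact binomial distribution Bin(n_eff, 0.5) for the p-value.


Step 1: Discard zero differences. Original n = 10; n_eff = number of nonzero differences = 9.
Nonzero differences (with sign): -2, -7, -8, -8, +3, +9, -3, +1, -3
Step 2: Count signs: positive = 3, negative = 6.
Step 3: Under H0: P(positive) = 0.5, so the number of positives S ~ Bin(9, 0.5).
Step 4: Two-sided exact p-value = sum of Bin(9,0.5) probabilities at or below the observed probability = 0.507812.
Step 5: alpha = 0.05. fail to reject H0.

n_eff = 9, pos = 3, neg = 6, p = 0.507812, fail to reject H0.


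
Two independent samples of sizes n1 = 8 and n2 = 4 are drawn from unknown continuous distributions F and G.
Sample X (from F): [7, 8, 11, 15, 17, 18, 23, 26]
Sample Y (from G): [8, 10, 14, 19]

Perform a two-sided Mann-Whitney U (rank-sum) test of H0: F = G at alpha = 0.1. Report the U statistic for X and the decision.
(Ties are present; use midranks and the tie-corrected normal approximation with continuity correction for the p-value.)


Step 1: Combine and sort all 12 observations; assign midranks.
sorted (value, group): (7,X), (8,X), (8,Y), (10,Y), (11,X), (14,Y), (15,X), (17,X), (18,X), (19,Y), (23,X), (26,X)
ranks: 7->1, 8->2.5, 8->2.5, 10->4, 11->5, 14->6, 15->7, 17->8, 18->9, 19->10, 23->11, 26->12
Step 2: Rank sum for X: R1 = 1 + 2.5 + 5 + 7 + 8 + 9 + 11 + 12 = 55.5.
Step 3: U_X = R1 - n1(n1+1)/2 = 55.5 - 8*9/2 = 55.5 - 36 = 19.5.
       U_Y = n1*n2 - U_X = 32 - 19.5 = 12.5.
Step 4: Ties are present, so use the tie-corrected normal approximation (with continuity correction) for the p-value.
Step 5: p-value = 0.609759; compare to alpha = 0.1. fail to reject H0.

U_X = 19.5, p = 0.609759, fail to reject H0 at alpha = 0.1.


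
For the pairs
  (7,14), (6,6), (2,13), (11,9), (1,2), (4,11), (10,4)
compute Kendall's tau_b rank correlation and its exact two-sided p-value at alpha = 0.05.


Step 1: Enumerate the 21 unordered pairs (i,j) with i<j and classify each by sign(x_j-x_i) * sign(y_j-y_i).
  (1,2):dx=-1,dy=-8->C; (1,3):dx=-5,dy=-1->C; (1,4):dx=+4,dy=-5->D; (1,5):dx=-6,dy=-12->C
  (1,6):dx=-3,dy=-3->C; (1,7):dx=+3,dy=-10->D; (2,3):dx=-4,dy=+7->D; (2,4):dx=+5,dy=+3->C
  (2,5):dx=-5,dy=-4->C; (2,6):dx=-2,dy=+5->D; (2,7):dx=+4,dy=-2->D; (3,4):dx=+9,dy=-4->D
  (3,5):dx=-1,dy=-11->C; (3,6):dx=+2,dy=-2->D; (3,7):dx=+8,dy=-9->D; (4,5):dx=-10,dy=-7->C
  (4,6):dx=-7,dy=+2->D; (4,7):dx=-1,dy=-5->C; (5,6):dx=+3,dy=+9->C; (5,7):dx=+9,dy=+2->C
  (6,7):dx=+6,dy=-7->D
Step 2: C = 11, D = 10, total pairs = 21.
Step 3: tau = (C - D)/(n(n-1)/2) = (11 - 10)/21 = 0.047619.
Step 4: Exact two-sided p-value (enumerate n! = 5040 permutations of y under H0): p = 1.000000.
Step 5: alpha = 0.05. fail to reject H0.

tau_b = 0.0476 (C=11, D=10), p = 1.000000, fail to reject H0.


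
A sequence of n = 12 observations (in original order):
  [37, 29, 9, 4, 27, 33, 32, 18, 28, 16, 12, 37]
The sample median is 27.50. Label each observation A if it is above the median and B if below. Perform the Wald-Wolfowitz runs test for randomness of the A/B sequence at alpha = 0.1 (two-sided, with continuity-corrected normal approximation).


Step 1: Compute median = 27.50; label A = above, B = below.
Labels in order: AABBBAABABBA  (n_A = 6, n_B = 6)
Step 2: Count runs R = 7.
Step 3: Under H0 (random ordering), E[R] = 2*n_A*n_B/(n_A+n_B) + 1 = 2*6*6/12 + 1 = 7.0000.
        Var[R] = 2*n_A*n_B*(2*n_A*n_B - n_A - n_B) / ((n_A+n_B)^2 * (n_A+n_B-1)) = 4320/1584 = 2.7273.
        SD[R] = 1.6514.
Step 4: R = E[R], so z = 0 with no continuity correction.
Step 5: Two-sided p-value via normal approximation = 2*(1 - Phi(|z|)) = 1.000000.
Step 6: alpha = 0.1. fail to reject H0.

R = 7, z = 0.0000, p = 1.000000, fail to reject H0.


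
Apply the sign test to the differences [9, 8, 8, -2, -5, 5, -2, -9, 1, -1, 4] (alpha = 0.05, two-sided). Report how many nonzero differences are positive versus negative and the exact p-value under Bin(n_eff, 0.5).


Step 1: Discard zero differences. Original n = 11; n_eff = number of nonzero differences = 11.
Nonzero differences (with sign): +9, +8, +8, -2, -5, +5, -2, -9, +1, -1, +4
Step 2: Count signs: positive = 6, negative = 5.
Step 3: Under H0: P(positive) = 0.5, so the number of positives S ~ Bin(11, 0.5).
Step 4: Two-sided exact p-value = sum of Bin(11,0.5) probabilities at or below the observed probability = 1.000000.
Step 5: alpha = 0.05. fail to reject H0.

n_eff = 11, pos = 6, neg = 5, p = 1.000000, fail to reject H0.


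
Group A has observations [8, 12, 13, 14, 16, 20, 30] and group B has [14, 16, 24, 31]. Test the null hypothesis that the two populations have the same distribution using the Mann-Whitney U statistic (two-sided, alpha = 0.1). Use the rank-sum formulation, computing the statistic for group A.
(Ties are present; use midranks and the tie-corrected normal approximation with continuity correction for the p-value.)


Step 1: Combine and sort all 11 observations; assign midranks.
sorted (value, group): (8,X), (12,X), (13,X), (14,X), (14,Y), (16,X), (16,Y), (20,X), (24,Y), (30,X), (31,Y)
ranks: 8->1, 12->2, 13->3, 14->4.5, 14->4.5, 16->6.5, 16->6.5, 20->8, 24->9, 30->10, 31->11
Step 2: Rank sum for X: R1 = 1 + 2 + 3 + 4.5 + 6.5 + 8 + 10 = 35.
Step 3: U_X = R1 - n1(n1+1)/2 = 35 - 7*8/2 = 35 - 28 = 7.
       U_Y = n1*n2 - U_X = 28 - 7 = 21.
Step 4: Ties are present, so use the tie-corrected normal approximation (with continuity correction) for the p-value.
Step 5: p-value = 0.217200; compare to alpha = 0.1. fail to reject H0.

U_X = 7, p = 0.217200, fail to reject H0 at alpha = 0.1.


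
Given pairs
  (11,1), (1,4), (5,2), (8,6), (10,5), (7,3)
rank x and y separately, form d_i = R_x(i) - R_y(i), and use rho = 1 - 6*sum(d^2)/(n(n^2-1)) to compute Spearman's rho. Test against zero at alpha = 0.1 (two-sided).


Step 1: Rank x and y separately (midranks; no ties here).
rank(x): 11->6, 1->1, 5->2, 8->4, 10->5, 7->3
rank(y): 1->1, 4->4, 2->2, 6->6, 5->5, 3->3
Step 2: d_i = R_x(i) - R_y(i); compute d_i^2.
  (6-1)^2=25, (1-4)^2=9, (2-2)^2=0, (4-6)^2=4, (5-5)^2=0, (3-3)^2=0
sum(d^2) = 38.
Step 3: rho = 1 - 6*38 / (6*(6^2 - 1)) = 1 - 228/210 = -0.085714.
Step 4: Under H0, t = rho * sqrt((n-2)/(1-rho^2)) = -0.1721 ~ t(4).
Step 5: Two-sided p-value from the t-distribution with 4 df = 0.871743.
Step 6: alpha = 0.1. fail to reject H0.

rho = -0.0857, p = 0.871743, fail to reject H0 at alpha = 0.1.


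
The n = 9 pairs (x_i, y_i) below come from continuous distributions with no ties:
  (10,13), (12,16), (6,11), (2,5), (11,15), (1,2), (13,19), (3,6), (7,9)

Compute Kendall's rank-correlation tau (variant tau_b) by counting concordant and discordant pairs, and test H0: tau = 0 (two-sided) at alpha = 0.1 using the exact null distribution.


Step 1: Enumerate the 36 unordered pairs (i,j) with i<j and classify each by sign(x_j-x_i) * sign(y_j-y_i).
  (1,2):dx=+2,dy=+3->C; (1,3):dx=-4,dy=-2->C; (1,4):dx=-8,dy=-8->C; (1,5):dx=+1,dy=+2->C
  (1,6):dx=-9,dy=-11->C; (1,7):dx=+3,dy=+6->C; (1,8):dx=-7,dy=-7->C; (1,9):dx=-3,dy=-4->C
  (2,3):dx=-6,dy=-5->C; (2,4):dx=-10,dy=-11->C; (2,5):dx=-1,dy=-1->C; (2,6):dx=-11,dy=-14->C
  (2,7):dx=+1,dy=+3->C; (2,8):dx=-9,dy=-10->C; (2,9):dx=-5,dy=-7->C; (3,4):dx=-4,dy=-6->C
  (3,5):dx=+5,dy=+4->C; (3,6):dx=-5,dy=-9->C; (3,7):dx=+7,dy=+8->C; (3,8):dx=-3,dy=-5->C
  (3,9):dx=+1,dy=-2->D; (4,5):dx=+9,dy=+10->C; (4,6):dx=-1,dy=-3->C; (4,7):dx=+11,dy=+14->C
  (4,8):dx=+1,dy=+1->C; (4,9):dx=+5,dy=+4->C; (5,6):dx=-10,dy=-13->C; (5,7):dx=+2,dy=+4->C
  (5,8):dx=-8,dy=-9->C; (5,9):dx=-4,dy=-6->C; (6,7):dx=+12,dy=+17->C; (6,8):dx=+2,dy=+4->C
  (6,9):dx=+6,dy=+7->C; (7,8):dx=-10,dy=-13->C; (7,9):dx=-6,dy=-10->C; (8,9):dx=+4,dy=+3->C
Step 2: C = 35, D = 1, total pairs = 36.
Step 3: tau = (C - D)/(n(n-1)/2) = (35 - 1)/36 = 0.944444.
Step 4: Exact two-sided p-value (enumerate n! = 362880 permutations of y under H0): p = 0.000050.
Step 5: alpha = 0.1. reject H0.

tau_b = 0.9444 (C=35, D=1), p = 0.000050, reject H0.


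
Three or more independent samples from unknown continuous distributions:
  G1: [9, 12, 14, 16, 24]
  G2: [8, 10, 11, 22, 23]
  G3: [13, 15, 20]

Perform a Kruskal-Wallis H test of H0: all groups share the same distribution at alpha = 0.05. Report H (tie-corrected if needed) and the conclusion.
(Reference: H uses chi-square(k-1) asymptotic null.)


Step 1: Combine all N = 13 observations and assign midranks.
sorted (value, group, rank): (8,G2,1), (9,G1,2), (10,G2,3), (11,G2,4), (12,G1,5), (13,G3,6), (14,G1,7), (15,G3,8), (16,G1,9), (20,G3,10), (22,G2,11), (23,G2,12), (24,G1,13)
Step 2: Sum ranks within each group.
R_1 = 36 (n_1 = 5)
R_2 = 31 (n_2 = 5)
R_3 = 24 (n_3 = 3)
Step 3: H = 12/(N(N+1)) * sum(R_i^2/n_i) - 3(N+1)
     = 12/(13*14) * (36^2/5 + 31^2/5 + 24^2/3) - 3*14
     = 0.065934 * 643.4 - 42
     = 0.421978.
Step 4: No ties, so H is used without correction.
Step 5: Under H0, H ~ chi^2(2); p-value = 0.809783.
Step 6: alpha = 0.05. fail to reject H0.

H = 0.4220, df = 2, p = 0.809783, fail to reject H0.


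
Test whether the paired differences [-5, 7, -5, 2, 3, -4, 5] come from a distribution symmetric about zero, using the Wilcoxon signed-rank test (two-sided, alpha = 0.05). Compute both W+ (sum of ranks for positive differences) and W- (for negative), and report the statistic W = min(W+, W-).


Step 1: Drop any zero differences (none here) and take |d_i|.
|d| = [5, 7, 5, 2, 3, 4, 5]
Step 2: Midrank |d_i| (ties get averaged ranks).
ranks: |5|->5, |7|->7, |5|->5, |2|->1, |3|->2, |4|->3, |5|->5
Step 3: Attach original signs; sum ranks with positive sign and with negative sign.
W+ = 7 + 1 + 2 + 5 = 15
W- = 5 + 5 + 3 = 13
(Check: W+ + W- = 28 should equal n(n+1)/2 = 28.)
Step 4: Test statistic W = min(W+, W-) = 13.
Step 5: Ties in |d|, so use the tie-corrected normal approximation.
        E[W] = n(n+1)/4 = 7*8/4 = 14.
        Tie groups: |d|=5 (t=3); sum(t^3 - t) = 24.
        Var[W] = n(n+1)(2n+1)/24 - sum(t^3-t)/48 = 840/24 - 24/48 = 34.5.
        z = (W - E[W]) / sqrt(Var[W]) = (13 - 14) / 5.8737 = -0.1703.
        Two-sided p = 2*Phi(z) = 0.864813.
Step 6: alpha = 0.05. fail to reject H0.

W+ = 15, W- = 13, W = min = 13, p = 0.864813, fail to reject H0.


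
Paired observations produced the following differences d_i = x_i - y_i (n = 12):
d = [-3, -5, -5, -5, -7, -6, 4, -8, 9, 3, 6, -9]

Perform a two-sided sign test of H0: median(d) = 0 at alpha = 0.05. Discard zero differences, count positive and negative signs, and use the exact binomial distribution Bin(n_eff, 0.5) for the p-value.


Step 1: Discard zero differences. Original n = 12; n_eff = number of nonzero differences = 12.
Nonzero differences (with sign): -3, -5, -5, -5, -7, -6, +4, -8, +9, +3, +6, -9
Step 2: Count signs: positive = 4, negative = 8.
Step 3: Under H0: P(positive) = 0.5, so the number of positives S ~ Bin(12, 0.5).
Step 4: Two-sided exact p-value = sum of Bin(12,0.5) probabilities at or below the observed probability = 0.387695.
Step 5: alpha = 0.05. fail to reject H0.

n_eff = 12, pos = 4, neg = 8, p = 0.387695, fail to reject H0.


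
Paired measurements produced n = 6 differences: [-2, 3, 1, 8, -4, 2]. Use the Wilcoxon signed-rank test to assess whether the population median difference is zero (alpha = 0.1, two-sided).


Step 1: Drop any zero differences (none here) and take |d_i|.
|d| = [2, 3, 1, 8, 4, 2]
Step 2: Midrank |d_i| (ties get averaged ranks).
ranks: |2|->2.5, |3|->4, |1|->1, |8|->6, |4|->5, |2|->2.5
Step 3: Attach original signs; sum ranks with positive sign and with negative sign.
W+ = 4 + 1 + 6 + 2.5 = 13.5
W- = 2.5 + 5 = 7.5
(Check: W+ + W- = 21 should equal n(n+1)/2 = 21.)
Step 4: Test statistic W = min(W+, W-) = 7.5.
Step 5: Ties in |d|, so use the tie-corrected normal approximation.
        E[W] = n(n+1)/4 = 6*7/4 = 10.5.
        Tie groups: |d|=2 (t=2); sum(t^3 - t) = 6.
        Var[W] = n(n+1)(2n+1)/24 - sum(t^3-t)/48 = 546/24 - 6/48 = 22.625.
        z = (W - E[W]) / sqrt(Var[W]) = (7.5 - 10.5) / 4.7566 = -0.6307.
        Two-sided p = 2*Phi(z) = 0.528233.
Step 6: alpha = 0.1. fail to reject H0.

W+ = 13.5, W- = 7.5, W = min = 7.5, p = 0.528233, fail to reject H0.


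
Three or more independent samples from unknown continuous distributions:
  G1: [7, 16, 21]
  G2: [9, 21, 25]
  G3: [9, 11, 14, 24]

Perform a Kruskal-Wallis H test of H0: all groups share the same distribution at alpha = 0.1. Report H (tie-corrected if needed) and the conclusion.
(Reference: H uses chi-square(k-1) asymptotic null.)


Step 1: Combine all N = 10 observations and assign midranks.
sorted (value, group, rank): (7,G1,1), (9,G2,2.5), (9,G3,2.5), (11,G3,4), (14,G3,5), (16,G1,6), (21,G1,7.5), (21,G2,7.5), (24,G3,9), (25,G2,10)
Step 2: Sum ranks within each group.
R_1 = 14.5 (n_1 = 3)
R_2 = 20 (n_2 = 3)
R_3 = 20.5 (n_3 = 4)
Step 3: H = 12/(N(N+1)) * sum(R_i^2/n_i) - 3(N+1)
     = 12/(10*11) * (14.5^2/3 + 20^2/3 + 20.5^2/4) - 3*11
     = 0.109091 * 308.479 - 33
     = 0.652273.
Step 4: Ties present; correction factor C = 1 - 12/(10^3 - 10) = 0.987879. Corrected H = 0.652273 / 0.987879 = 0.660276.
Step 5: Under H0, H ~ chi^2(2); p-value = 0.718825.
Step 6: alpha = 0.1. fail to reject H0.

H = 0.6603, df = 2, p = 0.718825, fail to reject H0.


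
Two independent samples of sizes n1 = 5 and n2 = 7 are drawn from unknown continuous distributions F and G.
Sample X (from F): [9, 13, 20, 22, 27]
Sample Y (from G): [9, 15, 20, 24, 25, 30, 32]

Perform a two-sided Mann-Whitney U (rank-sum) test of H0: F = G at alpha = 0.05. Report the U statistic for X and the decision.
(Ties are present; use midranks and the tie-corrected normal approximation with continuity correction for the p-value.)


Step 1: Combine and sort all 12 observations; assign midranks.
sorted (value, group): (9,X), (9,Y), (13,X), (15,Y), (20,X), (20,Y), (22,X), (24,Y), (25,Y), (27,X), (30,Y), (32,Y)
ranks: 9->1.5, 9->1.5, 13->3, 15->4, 20->5.5, 20->5.5, 22->7, 24->8, 25->9, 27->10, 30->11, 32->12
Step 2: Rank sum for X: R1 = 1.5 + 3 + 5.5 + 7 + 10 = 27.
Step 3: U_X = R1 - n1(n1+1)/2 = 27 - 5*6/2 = 27 - 15 = 12.
       U_Y = n1*n2 - U_X = 35 - 12 = 23.
Step 4: Ties are present, so use the tie-corrected normal approximation (with continuity correction) for the p-value.
Step 5: p-value = 0.415157; compare to alpha = 0.05. fail to reject H0.

U_X = 12, p = 0.415157, fail to reject H0 at alpha = 0.05.


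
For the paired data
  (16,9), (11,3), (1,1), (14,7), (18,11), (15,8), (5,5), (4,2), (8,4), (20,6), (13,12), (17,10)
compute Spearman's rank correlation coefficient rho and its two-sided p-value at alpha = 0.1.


Step 1: Rank x and y separately (midranks; no ties here).
rank(x): 16->9, 11->5, 1->1, 14->7, 18->11, 15->8, 5->3, 4->2, 8->4, 20->12, 13->6, 17->10
rank(y): 9->9, 3->3, 1->1, 7->7, 11->11, 8->8, 5->5, 2->2, 4->4, 6->6, 12->12, 10->10
Step 2: d_i = R_x(i) - R_y(i); compute d_i^2.
  (9-9)^2=0, (5-3)^2=4, (1-1)^2=0, (7-7)^2=0, (11-11)^2=0, (8-8)^2=0, (3-5)^2=4, (2-2)^2=0, (4-4)^2=0, (12-6)^2=36, (6-12)^2=36, (10-10)^2=0
sum(d^2) = 80.
Step 3: rho = 1 - 6*80 / (12*(12^2 - 1)) = 1 - 480/1716 = 0.720280.
Step 4: Under H0, t = rho * sqrt((n-2)/(1-rho^2)) = 3.2835 ~ t(10).
Step 5: Two-sided p-value from the t-distribution with 10 df = 0.008240.
Step 6: alpha = 0.1. reject H0.

rho = 0.7203, p = 0.008240, reject H0 at alpha = 0.1.


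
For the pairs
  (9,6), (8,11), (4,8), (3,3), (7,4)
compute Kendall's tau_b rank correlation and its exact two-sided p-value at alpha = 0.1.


Step 1: Enumerate the 10 unordered pairs (i,j) with i<j and classify each by sign(x_j-x_i) * sign(y_j-y_i).
  (1,2):dx=-1,dy=+5->D; (1,3):dx=-5,dy=+2->D; (1,4):dx=-6,dy=-3->C; (1,5):dx=-2,dy=-2->C
  (2,3):dx=-4,dy=-3->C; (2,4):dx=-5,dy=-8->C; (2,5):dx=-1,dy=-7->C; (3,4):dx=-1,dy=-5->C
  (3,5):dx=+3,dy=-4->D; (4,5):dx=+4,dy=+1->C
Step 2: C = 7, D = 3, total pairs = 10.
Step 3: tau = (C - D)/(n(n-1)/2) = (7 - 3)/10 = 0.400000.
Step 4: Exact two-sided p-value (enumerate n! = 120 permutations of y under H0): p = 0.483333.
Step 5: alpha = 0.1. fail to reject H0.

tau_b = 0.4000 (C=7, D=3), p = 0.483333, fail to reject H0.


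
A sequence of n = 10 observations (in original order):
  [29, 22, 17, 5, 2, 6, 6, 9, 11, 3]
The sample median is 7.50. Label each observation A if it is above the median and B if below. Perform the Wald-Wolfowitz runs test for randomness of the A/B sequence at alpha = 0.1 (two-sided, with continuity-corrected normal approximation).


Step 1: Compute median = 7.50; label A = above, B = below.
Labels in order: AAABBBBAAB  (n_A = 5, n_B = 5)
Step 2: Count runs R = 4.
Step 3: Under H0 (random ordering), E[R] = 2*n_A*n_B/(n_A+n_B) + 1 = 2*5*5/10 + 1 = 6.0000.
        Var[R] = 2*n_A*n_B*(2*n_A*n_B - n_A - n_B) / ((n_A+n_B)^2 * (n_A+n_B-1)) = 2000/900 = 2.2222.
        SD[R] = 1.4907.
Step 4: Continuity-corrected z = (R + 0.5 - E[R]) / SD[R] = (4 + 0.5 - 6.0000) / 1.4907 = -1.0062.
Step 5: Two-sided p-value via normal approximation = 2*(1 - Phi(|z|)) = 0.314305.
Step 6: alpha = 0.1. fail to reject H0.

R = 4, z = -1.0062, p = 0.314305, fail to reject H0.


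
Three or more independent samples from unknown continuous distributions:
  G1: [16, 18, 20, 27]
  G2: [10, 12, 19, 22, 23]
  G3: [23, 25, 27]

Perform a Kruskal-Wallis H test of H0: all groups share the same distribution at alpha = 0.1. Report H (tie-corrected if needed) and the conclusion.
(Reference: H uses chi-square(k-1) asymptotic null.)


Step 1: Combine all N = 12 observations and assign midranks.
sorted (value, group, rank): (10,G2,1), (12,G2,2), (16,G1,3), (18,G1,4), (19,G2,5), (20,G1,6), (22,G2,7), (23,G2,8.5), (23,G3,8.5), (25,G3,10), (27,G1,11.5), (27,G3,11.5)
Step 2: Sum ranks within each group.
R_1 = 24.5 (n_1 = 4)
R_2 = 23.5 (n_2 = 5)
R_3 = 30 (n_3 = 3)
Step 3: H = 12/(N(N+1)) * sum(R_i^2/n_i) - 3(N+1)
     = 12/(12*13) * (24.5^2/4 + 23.5^2/5 + 30^2/3) - 3*13
     = 0.076923 * 560.513 - 39
     = 4.116346.
Step 4: Ties present; correction factor C = 1 - 12/(12^3 - 12) = 0.993007. Corrected H = 4.116346 / 0.993007 = 4.145335.
Step 5: Under H0, H ~ chi^2(2); p-value = 0.125850.
Step 6: alpha = 0.1. fail to reject H0.

H = 4.1453, df = 2, p = 0.125850, fail to reject H0.


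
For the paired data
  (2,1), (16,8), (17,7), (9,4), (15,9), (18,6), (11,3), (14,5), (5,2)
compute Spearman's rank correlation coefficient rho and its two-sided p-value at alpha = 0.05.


Step 1: Rank x and y separately (midranks; no ties here).
rank(x): 2->1, 16->7, 17->8, 9->3, 15->6, 18->9, 11->4, 14->5, 5->2
rank(y): 1->1, 8->8, 7->7, 4->4, 9->9, 6->6, 3->3, 5->5, 2->2
Step 2: d_i = R_x(i) - R_y(i); compute d_i^2.
  (1-1)^2=0, (7-8)^2=1, (8-7)^2=1, (3-4)^2=1, (6-9)^2=9, (9-6)^2=9, (4-3)^2=1, (5-5)^2=0, (2-2)^2=0
sum(d^2) = 22.
Step 3: rho = 1 - 6*22 / (9*(9^2 - 1)) = 1 - 132/720 = 0.816667.
Step 4: Under H0, t = rho * sqrt((n-2)/(1-rho^2)) = 3.7440 ~ t(7).
Step 5: Two-sided p-value from the t-distribution with 7 df = 0.007225.
Step 6: alpha = 0.05. reject H0.

rho = 0.8167, p = 0.007225, reject H0 at alpha = 0.05.


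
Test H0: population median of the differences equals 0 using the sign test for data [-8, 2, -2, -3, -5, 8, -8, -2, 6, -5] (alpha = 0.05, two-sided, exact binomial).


Step 1: Discard zero differences. Original n = 10; n_eff = number of nonzero differences = 10.
Nonzero differences (with sign): -8, +2, -2, -3, -5, +8, -8, -2, +6, -5
Step 2: Count signs: positive = 3, negative = 7.
Step 3: Under H0: P(positive) = 0.5, so the number of positives S ~ Bin(10, 0.5).
Step 4: Two-sided exact p-value = sum of Bin(10,0.5) probabilities at or below the observed probability = 0.343750.
Step 5: alpha = 0.05. fail to reject H0.

n_eff = 10, pos = 3, neg = 7, p = 0.343750, fail to reject H0.


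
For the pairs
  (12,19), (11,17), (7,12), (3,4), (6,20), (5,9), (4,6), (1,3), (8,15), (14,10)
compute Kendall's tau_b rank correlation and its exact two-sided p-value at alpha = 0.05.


Step 1: Enumerate the 45 unordered pairs (i,j) with i<j and classify each by sign(x_j-x_i) * sign(y_j-y_i).
  (1,2):dx=-1,dy=-2->C; (1,3):dx=-5,dy=-7->C; (1,4):dx=-9,dy=-15->C; (1,5):dx=-6,dy=+1->D
  (1,6):dx=-7,dy=-10->C; (1,7):dx=-8,dy=-13->C; (1,8):dx=-11,dy=-16->C; (1,9):dx=-4,dy=-4->C
  (1,10):dx=+2,dy=-9->D; (2,3):dx=-4,dy=-5->C; (2,4):dx=-8,dy=-13->C; (2,5):dx=-5,dy=+3->D
  (2,6):dx=-6,dy=-8->C; (2,7):dx=-7,dy=-11->C; (2,8):dx=-10,dy=-14->C; (2,9):dx=-3,dy=-2->C
  (2,10):dx=+3,dy=-7->D; (3,4):dx=-4,dy=-8->C; (3,5):dx=-1,dy=+8->D; (3,6):dx=-2,dy=-3->C
  (3,7):dx=-3,dy=-6->C; (3,8):dx=-6,dy=-9->C; (3,9):dx=+1,dy=+3->C; (3,10):dx=+7,dy=-2->D
  (4,5):dx=+3,dy=+16->C; (4,6):dx=+2,dy=+5->C; (4,7):dx=+1,dy=+2->C; (4,8):dx=-2,dy=-1->C
  (4,9):dx=+5,dy=+11->C; (4,10):dx=+11,dy=+6->C; (5,6):dx=-1,dy=-11->C; (5,7):dx=-2,dy=-14->C
  (5,8):dx=-5,dy=-17->C; (5,9):dx=+2,dy=-5->D; (5,10):dx=+8,dy=-10->D; (6,7):dx=-1,dy=-3->C
  (6,8):dx=-4,dy=-6->C; (6,9):dx=+3,dy=+6->C; (6,10):dx=+9,dy=+1->C; (7,8):dx=-3,dy=-3->C
  (7,9):dx=+4,dy=+9->C; (7,10):dx=+10,dy=+4->C; (8,9):dx=+7,dy=+12->C; (8,10):dx=+13,dy=+7->C
  (9,10):dx=+6,dy=-5->D
Step 2: C = 36, D = 9, total pairs = 45.
Step 3: tau = (C - D)/(n(n-1)/2) = (36 - 9)/45 = 0.600000.
Step 4: Exact two-sided p-value (enumerate n! = 3628800 permutations of y under H0): p = 0.016666.
Step 5: alpha = 0.05. reject H0.

tau_b = 0.6000 (C=36, D=9), p = 0.016666, reject H0.


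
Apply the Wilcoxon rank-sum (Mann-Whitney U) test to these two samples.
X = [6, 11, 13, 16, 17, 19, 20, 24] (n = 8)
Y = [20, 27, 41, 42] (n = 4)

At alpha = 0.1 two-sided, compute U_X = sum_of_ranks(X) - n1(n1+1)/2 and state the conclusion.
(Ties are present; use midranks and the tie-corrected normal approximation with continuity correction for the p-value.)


Step 1: Combine and sort all 12 observations; assign midranks.
sorted (value, group): (6,X), (11,X), (13,X), (16,X), (17,X), (19,X), (20,X), (20,Y), (24,X), (27,Y), (41,Y), (42,Y)
ranks: 6->1, 11->2, 13->3, 16->4, 17->5, 19->6, 20->7.5, 20->7.5, 24->9, 27->10, 41->11, 42->12
Step 2: Rank sum for X: R1 = 1 + 2 + 3 + 4 + 5 + 6 + 7.5 + 9 = 37.5.
Step 3: U_X = R1 - n1(n1+1)/2 = 37.5 - 8*9/2 = 37.5 - 36 = 1.5.
       U_Y = n1*n2 - U_X = 32 - 1.5 = 30.5.
Step 4: Ties are present, so use the tie-corrected normal approximation (with continuity correction) for the p-value.
Step 5: p-value = 0.017221; compare to alpha = 0.1. reject H0.

U_X = 1.5, p = 0.017221, reject H0 at alpha = 0.1.


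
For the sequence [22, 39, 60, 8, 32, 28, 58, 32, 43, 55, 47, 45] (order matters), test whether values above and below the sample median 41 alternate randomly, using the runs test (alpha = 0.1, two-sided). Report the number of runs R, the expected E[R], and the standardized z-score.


Step 1: Compute median = 41; label A = above, B = below.
Labels in order: BBABBBABAAAA  (n_A = 6, n_B = 6)
Step 2: Count runs R = 6.
Step 3: Under H0 (random ordering), E[R] = 2*n_A*n_B/(n_A+n_B) + 1 = 2*6*6/12 + 1 = 7.0000.
        Var[R] = 2*n_A*n_B*(2*n_A*n_B - n_A - n_B) / ((n_A+n_B)^2 * (n_A+n_B-1)) = 4320/1584 = 2.7273.
        SD[R] = 1.6514.
Step 4: Continuity-corrected z = (R + 0.5 - E[R]) / SD[R] = (6 + 0.5 - 7.0000) / 1.6514 = -0.3028.
Step 5: Two-sided p-value via normal approximation = 2*(1 - Phi(|z|)) = 0.762069.
Step 6: alpha = 0.1. fail to reject H0.

R = 6, z = -0.3028, p = 0.762069, fail to reject H0.


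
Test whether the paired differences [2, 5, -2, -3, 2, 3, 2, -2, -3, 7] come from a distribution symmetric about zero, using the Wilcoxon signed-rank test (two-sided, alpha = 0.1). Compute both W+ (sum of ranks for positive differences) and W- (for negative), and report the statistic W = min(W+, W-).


Step 1: Drop any zero differences (none here) and take |d_i|.
|d| = [2, 5, 2, 3, 2, 3, 2, 2, 3, 7]
Step 2: Midrank |d_i| (ties get averaged ranks).
ranks: |2|->3, |5|->9, |2|->3, |3|->7, |2|->3, |3|->7, |2|->3, |2|->3, |3|->7, |7|->10
Step 3: Attach original signs; sum ranks with positive sign and with negative sign.
W+ = 3 + 9 + 3 + 7 + 3 + 10 = 35
W- = 3 + 7 + 3 + 7 = 20
(Check: W+ + W- = 55 should equal n(n+1)/2 = 55.)
Step 4: Test statistic W = min(W+, W-) = 20.
Step 5: Ties in |d|, so use the tie-corrected normal approximation.
        E[W] = n(n+1)/4 = 10*11/4 = 27.5.
        Tie groups: |d|=2 (t=5), |d|=3 (t=3); sum(t^3 - t) = 144.
        Var[W] = n(n+1)(2n+1)/24 - sum(t^3-t)/48 = 2310/24 - 144/48 = 93.25.
        z = (W - E[W]) / sqrt(Var[W]) = (20 - 27.5) / 9.6566 = -0.7767.
        Two-sided p = 2*Phi(z) = 0.437353.
Step 6: alpha = 0.1. fail to reject H0.

W+ = 35, W- = 20, W = min = 20, p = 0.437353, fail to reject H0.


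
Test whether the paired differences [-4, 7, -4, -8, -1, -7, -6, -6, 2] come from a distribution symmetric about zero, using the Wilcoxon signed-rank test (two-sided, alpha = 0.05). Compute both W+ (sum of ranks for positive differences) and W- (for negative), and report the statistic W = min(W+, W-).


Step 1: Drop any zero differences (none here) and take |d_i|.
|d| = [4, 7, 4, 8, 1, 7, 6, 6, 2]
Step 2: Midrank |d_i| (ties get averaged ranks).
ranks: |4|->3.5, |7|->7.5, |4|->3.5, |8|->9, |1|->1, |7|->7.5, |6|->5.5, |6|->5.5, |2|->2
Step 3: Attach original signs; sum ranks with positive sign and with negative sign.
W+ = 7.5 + 2 = 9.5
W- = 3.5 + 3.5 + 9 + 1 + 7.5 + 5.5 + 5.5 = 35.5
(Check: W+ + W- = 45 should equal n(n+1)/2 = 45.)
Step 4: Test statistic W = min(W+, W-) = 9.5.
Step 5: Ties in |d|, so use the tie-corrected normal approximation.
        E[W] = n(n+1)/4 = 9*10/4 = 22.5.
        Tie groups: |d|=4 (t=2), |d|=6 (t=2), |d|=7 (t=2); sum(t^3 - t) = 18.
        Var[W] = n(n+1)(2n+1)/24 - sum(t^3-t)/48 = 1710/24 - 18/48 = 70.875.
        z = (W - E[W]) / sqrt(Var[W]) = (9.5 - 22.5) / 8.4187 = -1.5442.
        Two-sided p = 2*Phi(z) = 0.122546.
Step 6: alpha = 0.05. fail to reject H0.

W+ = 9.5, W- = 35.5, W = min = 9.5, p = 0.122546, fail to reject H0.


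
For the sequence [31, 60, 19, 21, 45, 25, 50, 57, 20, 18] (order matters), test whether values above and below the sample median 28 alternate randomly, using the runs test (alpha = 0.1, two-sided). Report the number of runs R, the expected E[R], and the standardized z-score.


Step 1: Compute median = 28; label A = above, B = below.
Labels in order: AABBABAABB  (n_A = 5, n_B = 5)
Step 2: Count runs R = 6.
Step 3: Under H0 (random ordering), E[R] = 2*n_A*n_B/(n_A+n_B) + 1 = 2*5*5/10 + 1 = 6.0000.
        Var[R] = 2*n_A*n_B*(2*n_A*n_B - n_A - n_B) / ((n_A+n_B)^2 * (n_A+n_B-1)) = 2000/900 = 2.2222.
        SD[R] = 1.4907.
Step 4: R = E[R], so z = 0 with no continuity correction.
Step 5: Two-sided p-value via normal approximation = 2*(1 - Phi(|z|)) = 1.000000.
Step 6: alpha = 0.1. fail to reject H0.

R = 6, z = 0.0000, p = 1.000000, fail to reject H0.


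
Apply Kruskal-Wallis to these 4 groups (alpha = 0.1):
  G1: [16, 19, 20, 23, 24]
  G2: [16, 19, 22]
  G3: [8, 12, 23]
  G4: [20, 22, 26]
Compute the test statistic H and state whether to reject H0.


Step 1: Combine all N = 14 observations and assign midranks.
sorted (value, group, rank): (8,G3,1), (12,G3,2), (16,G1,3.5), (16,G2,3.5), (19,G1,5.5), (19,G2,5.5), (20,G1,7.5), (20,G4,7.5), (22,G2,9.5), (22,G4,9.5), (23,G1,11.5), (23,G3,11.5), (24,G1,13), (26,G4,14)
Step 2: Sum ranks within each group.
R_1 = 41 (n_1 = 5)
R_2 = 18.5 (n_2 = 3)
R_3 = 14.5 (n_3 = 3)
R_4 = 31 (n_4 = 3)
Step 3: H = 12/(N(N+1)) * sum(R_i^2/n_i) - 3(N+1)
     = 12/(14*15) * (41^2/5 + 18.5^2/3 + 14.5^2/3 + 31^2/3) - 3*15
     = 0.057143 * 840.7 - 45
     = 3.040000.
Step 4: Ties present; correction factor C = 1 - 30/(14^3 - 14) = 0.989011. Corrected H = 3.040000 / 0.989011 = 3.073778.
Step 5: Under H0, H ~ chi^2(3); p-value = 0.380389.
Step 6: alpha = 0.1. fail to reject H0.

H = 3.0738, df = 3, p = 0.380389, fail to reject H0.


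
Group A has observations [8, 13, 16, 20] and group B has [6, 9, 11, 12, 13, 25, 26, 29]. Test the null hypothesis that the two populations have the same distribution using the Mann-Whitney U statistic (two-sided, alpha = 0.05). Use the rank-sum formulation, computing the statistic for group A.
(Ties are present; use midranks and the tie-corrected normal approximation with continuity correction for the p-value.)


Step 1: Combine and sort all 12 observations; assign midranks.
sorted (value, group): (6,Y), (8,X), (9,Y), (11,Y), (12,Y), (13,X), (13,Y), (16,X), (20,X), (25,Y), (26,Y), (29,Y)
ranks: 6->1, 8->2, 9->3, 11->4, 12->5, 13->6.5, 13->6.5, 16->8, 20->9, 25->10, 26->11, 29->12
Step 2: Rank sum for X: R1 = 2 + 6.5 + 8 + 9 = 25.5.
Step 3: U_X = R1 - n1(n1+1)/2 = 25.5 - 4*5/2 = 25.5 - 10 = 15.5.
       U_Y = n1*n2 - U_X = 32 - 15.5 = 16.5.
Step 4: Ties are present, so use the tie-corrected normal approximation (with continuity correction) for the p-value.
Step 5: p-value = 1.000000; compare to alpha = 0.05. fail to reject H0.

U_X = 15.5, p = 1.000000, fail to reject H0 at alpha = 0.05.


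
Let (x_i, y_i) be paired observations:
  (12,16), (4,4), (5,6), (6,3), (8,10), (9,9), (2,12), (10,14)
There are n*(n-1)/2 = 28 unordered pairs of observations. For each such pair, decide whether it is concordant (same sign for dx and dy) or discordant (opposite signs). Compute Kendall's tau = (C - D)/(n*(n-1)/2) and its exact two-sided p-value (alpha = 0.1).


Step 1: Enumerate the 28 unordered pairs (i,j) with i<j and classify each by sign(x_j-x_i) * sign(y_j-y_i).
  (1,2):dx=-8,dy=-12->C; (1,3):dx=-7,dy=-10->C; (1,4):dx=-6,dy=-13->C; (1,5):dx=-4,dy=-6->C
  (1,6):dx=-3,dy=-7->C; (1,7):dx=-10,dy=-4->C; (1,8):dx=-2,dy=-2->C; (2,3):dx=+1,dy=+2->C
  (2,4):dx=+2,dy=-1->D; (2,5):dx=+4,dy=+6->C; (2,6):dx=+5,dy=+5->C; (2,7):dx=-2,dy=+8->D
  (2,8):dx=+6,dy=+10->C; (3,4):dx=+1,dy=-3->D; (3,5):dx=+3,dy=+4->C; (3,6):dx=+4,dy=+3->C
  (3,7):dx=-3,dy=+6->D; (3,8):dx=+5,dy=+8->C; (4,5):dx=+2,dy=+7->C; (4,6):dx=+3,dy=+6->C
  (4,7):dx=-4,dy=+9->D; (4,8):dx=+4,dy=+11->C; (5,6):dx=+1,dy=-1->D; (5,7):dx=-6,dy=+2->D
  (5,8):dx=+2,dy=+4->C; (6,7):dx=-7,dy=+3->D; (6,8):dx=+1,dy=+5->C; (7,8):dx=+8,dy=+2->C
Step 2: C = 20, D = 8, total pairs = 28.
Step 3: tau = (C - D)/(n(n-1)/2) = (20 - 8)/28 = 0.428571.
Step 4: Exact two-sided p-value (enumerate n! = 40320 permutations of y under H0): p = 0.178869.
Step 5: alpha = 0.1. fail to reject H0.

tau_b = 0.4286 (C=20, D=8), p = 0.178869, fail to reject H0.


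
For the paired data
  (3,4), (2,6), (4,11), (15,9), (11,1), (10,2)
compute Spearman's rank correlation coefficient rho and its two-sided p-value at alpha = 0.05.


Step 1: Rank x and y separately (midranks; no ties here).
rank(x): 3->2, 2->1, 4->3, 15->6, 11->5, 10->4
rank(y): 4->3, 6->4, 11->6, 9->5, 1->1, 2->2
Step 2: d_i = R_x(i) - R_y(i); compute d_i^2.
  (2-3)^2=1, (1-4)^2=9, (3-6)^2=9, (6-5)^2=1, (5-1)^2=16, (4-2)^2=4
sum(d^2) = 40.
Step 3: rho = 1 - 6*40 / (6*(6^2 - 1)) = 1 - 240/210 = -0.142857.
Step 4: Under H0, t = rho * sqrt((n-2)/(1-rho^2)) = -0.2887 ~ t(4).
Step 5: Two-sided p-value from the t-distribution with 4 df = 0.787172.
Step 6: alpha = 0.05. fail to reject H0.

rho = -0.1429, p = 0.787172, fail to reject H0 at alpha = 0.05.


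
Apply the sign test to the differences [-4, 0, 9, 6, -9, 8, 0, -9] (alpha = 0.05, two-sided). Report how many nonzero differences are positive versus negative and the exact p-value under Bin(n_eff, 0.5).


Step 1: Discard zero differences. Original n = 8; n_eff = number of nonzero differences = 6.
Nonzero differences (with sign): -4, +9, +6, -9, +8, -9
Step 2: Count signs: positive = 3, negative = 3.
Step 3: Under H0: P(positive) = 0.5, so the number of positives S ~ Bin(6, 0.5).
Step 4: Two-sided exact p-value = sum of Bin(6,0.5) probabilities at or below the observed probability = 1.000000.
Step 5: alpha = 0.05. fail to reject H0.

n_eff = 6, pos = 3, neg = 3, p = 1.000000, fail to reject H0.
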